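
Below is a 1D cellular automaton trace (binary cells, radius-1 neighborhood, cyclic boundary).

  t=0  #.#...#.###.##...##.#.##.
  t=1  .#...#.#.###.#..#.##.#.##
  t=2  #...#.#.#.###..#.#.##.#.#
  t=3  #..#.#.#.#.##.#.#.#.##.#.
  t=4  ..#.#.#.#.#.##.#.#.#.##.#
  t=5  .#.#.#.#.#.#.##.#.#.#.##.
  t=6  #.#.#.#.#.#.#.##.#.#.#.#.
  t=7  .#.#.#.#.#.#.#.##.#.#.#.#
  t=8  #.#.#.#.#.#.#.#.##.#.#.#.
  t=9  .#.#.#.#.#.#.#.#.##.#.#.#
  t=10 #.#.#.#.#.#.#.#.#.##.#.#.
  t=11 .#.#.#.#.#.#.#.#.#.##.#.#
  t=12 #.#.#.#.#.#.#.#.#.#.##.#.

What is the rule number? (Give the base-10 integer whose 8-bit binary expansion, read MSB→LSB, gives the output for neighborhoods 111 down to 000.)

  ###|#  b7=1 t=0,i=9
  ##.|#  b6=1 t=0,i=10
  #.#|#  b5=1 t=0,i=1
  #..|.  b4=0 t=0,i=3
  .##|.  b3=0 t=0,i=8
  .#.|.  b2=0 t=0,i=0
  ..#|#  b1=1 t=0,i=5
  ...|.  b0=0 t=0,i=4
  bits 11100010 = 226

226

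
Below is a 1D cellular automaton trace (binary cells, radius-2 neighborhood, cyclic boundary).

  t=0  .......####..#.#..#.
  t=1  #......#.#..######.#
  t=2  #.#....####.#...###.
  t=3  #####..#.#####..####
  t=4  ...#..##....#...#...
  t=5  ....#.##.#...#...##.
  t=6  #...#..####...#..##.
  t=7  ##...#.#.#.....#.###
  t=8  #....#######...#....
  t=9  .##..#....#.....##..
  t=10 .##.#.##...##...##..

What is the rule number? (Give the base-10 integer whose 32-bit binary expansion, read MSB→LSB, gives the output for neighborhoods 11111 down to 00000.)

  ##### -> .   bit 31 = 0  t=1,i=14
  ####. -> #   bit 30 = 1  t=0,i=9
  ###.# -> #   bit 29 = 1  t=1,i=17
  ###.. -> .   bit 28 = 0  t=0,i=10
  ##.## -> #   bit 27 = 1  t=1,i=18
  ##.#. -> #   bit 26 = 1  t=2,i=11
  ##..# -> .   bit 25 = 0  t=0,i=11
  ##... -> .   bit 24 = 0  t=1,i=1
  #.### -> .   bit 23 = 0  t=3,i=9
  #.##. -> .   bit 22 = 0  t=1,i=19
  #.#.# -> #   bit 21 = 1  t=2,i=0
  #.#.. -> #   bit 20 = 1  t=0,i=15
  #..## -> .   bit 19 = 0  t=1,i=11
  #..#. -> #   bit 18 = 1  t=0,i=12
  #...# -> .   bit 17 = 0  t=2,i=14
  #.... -> #   bit 16 = 1  t=0,i=0
  .#### -> .   bit 15 = 0  t=0,i=8
  .###. -> #   bit 14 = 1  t=2,i=17
  .##.# -> #   bit 13 = 1  t=5,i=7
  .##.. -> #   bit 12 = 1  t=1,i=0
  .#.## -> .   bit 11 = 0  t=3,i=8
  .#.#. -> #   bit 10 = 1  t=0,i=14
  .#..# -> #   bit 9 = 1  t=0,i=16
  .#... -> #   bit 8 = 1  t=0,i=19
  ..### -> #   bit 7 = 1  t=0,i=7
  ..##. -> #   bit 6 = 1  t=4,i=6
  ..#.# -> #   bit 5 = 1  t=0,i=13
  ..#.. -> .   bit 4 = 0  t=0,i=18
  ...## -> .   bit 3 = 0  t=0,i=6
  ...#. -> .   bit 2 = 0  t=1,i=6
  ....# -> .   bit 1 = 0  t=0,i=5
  ..... -> .   bit 0 = 0  t=0,i=1
  bits 01101100001101010111011111100000 = 1815443424

1815443424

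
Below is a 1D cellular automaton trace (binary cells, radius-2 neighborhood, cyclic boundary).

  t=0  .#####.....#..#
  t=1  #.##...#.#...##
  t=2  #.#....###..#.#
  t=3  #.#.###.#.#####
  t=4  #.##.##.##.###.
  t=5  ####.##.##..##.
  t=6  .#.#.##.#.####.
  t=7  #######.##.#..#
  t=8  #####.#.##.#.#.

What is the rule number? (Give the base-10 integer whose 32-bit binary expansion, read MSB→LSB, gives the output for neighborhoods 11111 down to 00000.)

2726161514

  nb #####: next=#  (t=0,i=3, bit31=1)
  nb ####.: next=.  (t=0,i=4, bit30=0)
  nb ###.#: next=#  (t=1,i=0, bit29=1)
  nb ###..: next=.  (t=0,i=5, bit28=0)
  nb ##.##: next=.  (t=1,i=1, bit27=0)
  nb ##.#.: next=.  (t=2,i=1, bit26=0)
  nb ##..#: next=#  (t=2,i=10, bit25=1)
  nb ##...: next=.  (t=0,i=6, bit24=0)
  nb #.###: next=.  (t=0,i=1, bit23=0)
  nb #.##.: next=#  (t=1,i=2, bit22=1)
  nb #.#.#: next=#  (t=3,i=2, bit21=1)
  nb #.#..: next=#  (t=1,i=9, bit20=1)
  nb #..##: next=#  (t=5,i=11, bit19=1)
  nb #..#.: next=#  (t=0,i=13, bit18=1)
  nb #...#: next=.  (t=1,i=5, bit17=0)
  nb #....: next=#  (t=0,i=7, bit16=1)
  nb .####: next=#  (t=0,i=2, bit15=1)
  nb .###.: next=#  (t=1,i=14, bit14=1)
  nb .##.#: next=#  (t=2,i=0, bit13=1)
  nb .##..: next=.  (t=1,i=3, bit12=0)
  nb .#.##: next=#  (t=0,i=0, bit11=1)
  nb .#.#.: next=#  (t=1,i=8, bit10=1)
  nb .#..#: next=.  (t=0,i=12, bit9=0)
  nb .#...: next=.  (t=1,i=10, bit8=0)
  nb ..###: next=.  (t=1,i=13, bit7=0)
  nb ..##.: next=#  (t=5,i=12, bit6=1)
  nb ..#.#: next=#  (t=0,i=14, bit5=1)
  nb ..#..: next=.  (t=0,i=11, bit4=0)
  nb ...##: next=#  (t=1,i=12, bit3=1)
  nb ...#.: next=.  (t=0,i=10, bit2=0)
  nb ....#: next=#  (t=0,i=9, bit1=1)
  nb .....: next=.  (t=0,i=8, bit0=0)
  bits 10100010011111011110110001101010 = 2726161514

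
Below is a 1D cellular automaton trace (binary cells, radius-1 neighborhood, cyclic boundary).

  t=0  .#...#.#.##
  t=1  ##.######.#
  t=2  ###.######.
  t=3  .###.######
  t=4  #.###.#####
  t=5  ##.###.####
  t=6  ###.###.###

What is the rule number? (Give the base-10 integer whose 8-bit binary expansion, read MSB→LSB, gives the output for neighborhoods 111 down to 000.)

  ###|#  b7=1 t=1,i=0
  ##.|#  b6=1 t=0,i=10
  #.#|#  b5=1 t=0,i=0
  #..|.  b4=0 t=0,i=2
  .##|.  b3=0 t=0,i=9
  .#.|#  b2=1 t=0,i=1
  ..#|#  b1=1 t=0,i=4
  ...|#  b0=1 t=0,i=3
  bits 11100111 = 231

231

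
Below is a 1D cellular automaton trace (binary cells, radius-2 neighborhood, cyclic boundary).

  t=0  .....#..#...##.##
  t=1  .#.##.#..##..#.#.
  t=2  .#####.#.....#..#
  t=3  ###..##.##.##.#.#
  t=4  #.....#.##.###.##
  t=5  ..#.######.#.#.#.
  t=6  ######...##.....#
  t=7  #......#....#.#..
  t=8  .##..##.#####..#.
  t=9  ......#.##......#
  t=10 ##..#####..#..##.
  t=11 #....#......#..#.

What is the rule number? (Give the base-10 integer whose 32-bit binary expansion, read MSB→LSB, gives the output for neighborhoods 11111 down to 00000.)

  #####|.  b31=0 t=2,i=3
  ####.|.  b30=0 t=2,i=4
  ###.#|#  b29=1 t=2,i=5
  ###..|.  b28=0 t=3,i=2
  ##.##|.  b27=0 t=0,i=14
  ##.#.|#  b26=1 t=1,i=5
  ##..#|.  b25=0 t=1,i=11
  ##...|.  b24=0 t=0,i=0
  #.###|#  b23=1 t=2,i=1
  #.##.|#  b22=1 t=0,i=15
  #.#.#|.  b21=0 t=3,i=14
  #.#..|.  b20=0 t=1,i=6
  #..##|.  b19=0 t=1,i=8
  #..#.|.  b18=0 t=0,i=7
  #...#|#  b17=1 t=0,i=10
  #....|#  b16=1 t=0,i=1
  .####|#  b15=1 t=2,i=2
  .###.|.  b14=0 t=4,i=12
  .##.#|#  b13=1 t=0,i=13
  .##..|.  b12=0 t=0,i=16
  .#.##|#  b11=1 t=1,i=2
  .#.#.|.  b10=0 t=1,i=14
  .#..#|#  b9=1 t=0,i=6
  .#...|#  b8=1 t=0,i=9
  ..###|.  b7=0 t=6,i=16
  ..##.|.  b6=0 t=0,i=12
  ..#.#|#  b5=1 t=1,i=1
  ..#..|.  b4=0 t=0,i=5
  ...##|.  b3=0 t=0,i=11
  ...#.|#  b2=1 t=0,i=4
  ....#|#  b1=1 t=0,i=3
  .....|.  b0=0 t=0,i=2
  bits 00100100110000111010101100100110 = 616803110

616803110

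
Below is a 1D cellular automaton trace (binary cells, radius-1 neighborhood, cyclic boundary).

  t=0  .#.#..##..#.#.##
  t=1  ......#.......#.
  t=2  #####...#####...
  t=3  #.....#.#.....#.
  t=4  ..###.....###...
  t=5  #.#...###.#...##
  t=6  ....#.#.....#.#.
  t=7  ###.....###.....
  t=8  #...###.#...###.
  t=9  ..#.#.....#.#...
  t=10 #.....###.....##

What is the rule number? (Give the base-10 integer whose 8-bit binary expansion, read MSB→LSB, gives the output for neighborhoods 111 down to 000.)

9

  ### -> .   bit 7 = 0  t=2,i=1
  ##. -> .   bit 6 = 0  t=0,i=7
  #.# -> .   bit 5 = 0  t=0,i=0
  #.. -> .   bit 4 = 0  t=0,i=4
  .## -> #   bit 3 = 1  t=0,i=6
  .#. -> .   bit 2 = 0  t=0,i=1
  ..# -> .   bit 1 = 0  t=0,i=5
  ... -> #   bit 0 = 1  t=1,i=0
  bits 00001001 = 9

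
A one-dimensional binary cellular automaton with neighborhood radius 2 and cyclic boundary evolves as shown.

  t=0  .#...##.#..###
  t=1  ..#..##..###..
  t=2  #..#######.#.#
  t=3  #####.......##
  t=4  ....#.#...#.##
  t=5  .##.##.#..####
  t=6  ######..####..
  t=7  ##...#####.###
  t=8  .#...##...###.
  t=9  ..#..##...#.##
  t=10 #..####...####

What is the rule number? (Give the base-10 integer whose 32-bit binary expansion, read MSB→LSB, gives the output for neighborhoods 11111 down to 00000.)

  nb #####: next=.  (t=2,i=5, bit31=0)
  nb ####.: next=.  (t=2,i=8, bit30=0)
  nb ###.#: next=.  (t=0,i=13, bit29=0)
  nb ###..: next=#  (t=1,i=11, bit28=1)
  nb ##.##: next=#  (t=5,i=0, bit27=1)
  nb ##.#.: next=.  (t=0,i=0, bit26=0)
  nb ##..#: next=#  (t=1,i=7, bit25=1)
  nb ##...: next=.  (t=1,i=12, bit24=0)
  nb #.###: next=#  (t=7,i=11, bit23=1)
  nb #.##.: next=#  (t=2,i=13, bit22=1)
  nb #.#.#: next=.  (t=2,i=11, bit21=0)
  nb #.#..: next=.  (t=0,i=1, bit20=0)
  nb #..##: next=#  (t=0,i=10, bit19=1)
  nb #..#.: next=.  (t=8,i=0, bit18=0)
  nb #...#: next=.  (t=0,i=3, bit17=0)
  nb #....: next=#  (t=1,i=13, bit16=1)
  nb .####: next=#  (t=2,i=4, bit15=1)
  nb .###.: next=.  (t=0,i=12, bit14=0)
  nb .##.#: next=#  (t=0,i=6, bit13=1)
  nb .##..: next=#  (t=1,i=6, bit12=1)
  nb .#.##: next=#  (t=2,i=12, bit11=1)
  nb .#.#.: next=#  (t=4,i=5, bit10=1)
  nb .#..#: next=#  (t=0,i=9, bit9=1)
  nb .#...: next=#  (t=0,i=2, bit8=1)
  nb ..###: next=#  (t=0,i=11, bit7=1)
  nb ..##.: next=#  (t=0,i=5, bit6=1)
  nb ..#.#: next=#  (t=4,i=4, bit5=1)
  nb ..#..: next=.  (t=1,i=2, bit4=0)
  nb ...##: next=.  (t=0,i=4, bit3=0)
  nb ...#.: next=.  (t=1,i=1, bit2=0)
  nb ....#: next=#  (t=1,i=0, bit1=1)
  nb .....: next=.  (t=3,i=7, bit0=0)
  bits 00011010110010011011111111100010 = 449429474

449429474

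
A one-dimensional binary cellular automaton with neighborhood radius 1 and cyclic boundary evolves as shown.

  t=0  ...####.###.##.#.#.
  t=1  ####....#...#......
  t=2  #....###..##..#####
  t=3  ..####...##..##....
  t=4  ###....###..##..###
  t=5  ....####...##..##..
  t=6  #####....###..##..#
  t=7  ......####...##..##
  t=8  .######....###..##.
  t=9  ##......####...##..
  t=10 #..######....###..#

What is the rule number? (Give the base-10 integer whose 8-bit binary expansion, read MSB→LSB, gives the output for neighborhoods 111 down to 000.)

  [7] ### => .  t=0,i=4
  [6] ##. => .  t=0,i=6
  [5] #.# => .  t=0,i=7
  [4] #.. => .  t=0,i=18
  [3] .## => #  t=0,i=3
  [2] .#. => .  t=0,i=15
  [1] ..# => #  t=0,i=2
  [0] ... => #  t=0,i=0
  bits 00001011 = 11

11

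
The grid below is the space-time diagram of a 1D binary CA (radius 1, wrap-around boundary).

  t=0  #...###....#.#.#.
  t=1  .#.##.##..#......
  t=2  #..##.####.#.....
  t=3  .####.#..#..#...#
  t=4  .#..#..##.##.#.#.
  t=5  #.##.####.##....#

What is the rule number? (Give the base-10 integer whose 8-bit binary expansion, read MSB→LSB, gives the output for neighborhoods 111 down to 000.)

90

  nb ###: next=.  (t=0,i=5, bit7=0)
  nb ##.: next=#  (t=0,i=6, bit6=1)
  nb #.#: next=.  (t=0,i=12, bit5=0)
  nb #..: next=#  (t=0,i=1, bit4=1)
  nb .##: next=#  (t=0,i=4, bit3=1)
  nb .#.: next=.  (t=0,i=0, bit2=0)
  nb ..#: next=#  (t=0,i=3, bit1=1)
  nb ...: next=.  (t=0,i=2, bit0=0)
  bits 01011010 = 90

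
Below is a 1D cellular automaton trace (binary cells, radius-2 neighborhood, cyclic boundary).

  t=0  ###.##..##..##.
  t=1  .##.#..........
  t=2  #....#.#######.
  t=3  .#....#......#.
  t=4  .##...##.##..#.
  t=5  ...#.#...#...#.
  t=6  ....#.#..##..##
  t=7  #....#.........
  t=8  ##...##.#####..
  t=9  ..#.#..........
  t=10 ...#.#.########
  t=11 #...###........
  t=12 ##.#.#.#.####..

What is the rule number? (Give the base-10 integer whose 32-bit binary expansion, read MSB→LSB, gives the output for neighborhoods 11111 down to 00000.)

559959321

  #####|.  b31=0 t=2,i=9
  ####.|.  b30=0 t=2,i=12
  ###.#|#  b29=1 t=0,i=2
  ###..|.  b28=0 t=8,i=12
  ##.##|.  b27=0 t=0,i=3
  ##.#.|.  b26=0 t=1,i=3
  ##..#|.  b25=0 t=0,i=6
  ##...|#  b24=1 t=4,i=3
  #.###|.  b23=0 t=0,i=0
  #.##.|#  b22=1 t=0,i=4
  #.#.#|#  b21=1 t=10,i=5
  #.#..|.  b20=0 t=1,i=4
  #..##|.  b19=0 t=0,i=7
  #..#.|.  b18=0 t=3,i=0
  #...#|.  b17=0 t=4,i=4
  #....|.  b16=0 t=1,i=6
  .####|.  b15=0 t=2,i=8
  .###.|#  b14=1 t=0,i=1
  .##.#|.  b13=0 t=0,i=13
  .##..|.  b12=0 t=0,i=5
  .#.##|#  b11=1 t=2,i=6
  .#.#.|#  b10=1 t=5,i=4
  .#..#|.  b9=0 t=3,i=14
  .#...|#  b8=1 t=1,i=5
  ..###|.  b7=0 t=11,i=4
  ..##.|.  b6=0 t=0,i=8
  ..#.#|.  b5=0 t=2,i=5
  ..#..|#  b4=1 t=3,i=1
  ...##|#  b3=1 t=1,i=0
  ...#.|.  b2=0 t=2,i=4
  ....#|.  b1=0 t=1,i=14
  .....|#  b0=1 t=1,i=7
  bits 00100001011000000100110100011001 = 559959321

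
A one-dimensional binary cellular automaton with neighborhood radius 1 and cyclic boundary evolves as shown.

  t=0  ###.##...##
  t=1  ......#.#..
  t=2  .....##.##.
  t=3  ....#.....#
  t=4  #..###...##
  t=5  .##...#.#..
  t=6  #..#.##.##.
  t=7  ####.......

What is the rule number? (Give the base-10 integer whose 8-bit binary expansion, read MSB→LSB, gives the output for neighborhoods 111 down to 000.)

  nb ###: next=.  (t=0,i=0, bit7=0)
  nb ##.: next=.  (t=0,i=2, bit6=0)
  nb #.#: next=.  (t=0,i=3, bit5=0)
  nb #..: next=#  (t=0,i=6, bit4=1)
  nb .##: next=.  (t=0,i=4, bit3=0)
  nb .#.: next=#  (t=1,i=6, bit2=1)
  nb ..#: next=#  (t=0,i=8, bit1=1)
  nb ...: next=.  (t=0,i=7, bit0=0)
  bits 00010110 = 22

22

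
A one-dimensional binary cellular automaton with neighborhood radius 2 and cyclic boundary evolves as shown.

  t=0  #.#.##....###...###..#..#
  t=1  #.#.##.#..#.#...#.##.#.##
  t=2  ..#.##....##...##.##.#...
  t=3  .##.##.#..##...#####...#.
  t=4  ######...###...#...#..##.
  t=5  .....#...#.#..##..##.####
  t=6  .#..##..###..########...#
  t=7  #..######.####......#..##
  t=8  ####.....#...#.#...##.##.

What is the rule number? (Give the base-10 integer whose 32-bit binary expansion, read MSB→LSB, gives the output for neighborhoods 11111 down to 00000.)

443102452

  nb #####: next=.  (t=3,i=17, bit31=0)
  nb ####.: next=.  (t=3,i=18, bit30=0)
  nb ###.#: next=.  (t=1,i=0, bit29=0)
  nb ###..: next=#  (t=0,i=12, bit28=1)
  nb ##.##: next=#  (t=2,i=17, bit27=1)
  nb ##.#.: next=.  (t=0,i=1, bit26=0)
  nb ##..#: next=#  (t=0,i=19, bit25=1)
  nb ##...: next=.  (t=0,i=6, bit24=0)
  nb #.###: next=.  (t=1,i=23, bit23=0)
  nb #.##.: next=#  (t=0,i=4, bit22=1)
  nb #.#.#: next=#  (t=0,i=2, bit21=1)
  nb #.#..: next=.  (t=1,i=7, bit20=0)
  nb #..##: next=#  (t=0,i=23, bit19=1)
  nb #..#.: next=.  (t=0,i=20, bit18=0)
  nb #...#: next=.  (t=0,i=14, bit17=0)
  nb #....: next=#  (t=0,i=7, bit16=1)
  nb .####: next=.  (t=3,i=16, bit15=0)
  nb .###.: next=.  (t=0,i=11, bit14=0)
  nb .##.#: next=#  (t=0,i=0, bit13=1)
  nb .##..: next=#  (t=0,i=5, bit12=1)
  nb .#.##: next=.  (t=0,i=3, bit11=0)
  nb .#.#.: next=#  (t=1,i=11, bit10=1)
  nb .#..#: next=.  (t=0,i=22, bit9=0)
  nb .#...: next=.  (t=1,i=13, bit8=0)
  nb ..###: next=#  (t=0,i=10, bit7=1)
  nb ..##.: next=#  (t=0,i=24, bit6=1)
  nb ..#.#: next=#  (t=1,i=10, bit5=1)
  nb ..#..: next=#  (t=0,i=21, bit4=1)
  nb ...##: next=.  (t=0,i=9, bit3=0)
  nb ...#.: next=#  (t=1,i=15, bit2=1)
  nb ....#: next=.  (t=0,i=8, bit1=0)
  nb .....: next=.  (t=2,i=24, bit0=0)
  bits 00011010011010010011010011110100 = 443102452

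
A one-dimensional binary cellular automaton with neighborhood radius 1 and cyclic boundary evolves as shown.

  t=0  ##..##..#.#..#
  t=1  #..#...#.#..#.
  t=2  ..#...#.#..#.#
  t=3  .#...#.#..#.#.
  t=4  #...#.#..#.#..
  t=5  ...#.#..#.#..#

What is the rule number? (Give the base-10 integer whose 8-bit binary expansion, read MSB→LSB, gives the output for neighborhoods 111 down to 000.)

  [7] ### => #  t=0,i=0
  [6] ##. => .  t=0,i=1
  [5] #.# => #  t=0,i=9
  [4] #.. => .  t=0,i=2
  [3] .## => .  t=0,i=4
  [2] .#. => .  t=0,i=8
  [1] ..# => #  t=0,i=3
  [0] ... => .  t=1,i=5
  bits 10100010 = 162

162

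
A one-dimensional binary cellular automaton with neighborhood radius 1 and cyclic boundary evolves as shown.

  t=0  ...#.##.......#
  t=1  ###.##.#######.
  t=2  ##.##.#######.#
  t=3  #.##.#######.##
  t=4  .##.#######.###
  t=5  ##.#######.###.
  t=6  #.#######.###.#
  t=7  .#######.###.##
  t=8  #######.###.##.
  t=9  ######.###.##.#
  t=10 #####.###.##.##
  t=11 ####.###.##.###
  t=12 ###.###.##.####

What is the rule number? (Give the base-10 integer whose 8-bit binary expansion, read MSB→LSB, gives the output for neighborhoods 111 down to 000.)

  ###|#  b7=1 t=1,i=1
  ##.|.  b6=0 t=0,i=6
  #.#|#  b5=1 t=0,i=4
  #..|#  b4=1 t=0,i=0
  .##|#  b3=1 t=0,i=5
  .#.|.  b2=0 t=0,i=3
  ..#|#  b1=1 t=0,i=2
  ...|#  b0=1 t=0,i=1
  bits 10111011 = 187

187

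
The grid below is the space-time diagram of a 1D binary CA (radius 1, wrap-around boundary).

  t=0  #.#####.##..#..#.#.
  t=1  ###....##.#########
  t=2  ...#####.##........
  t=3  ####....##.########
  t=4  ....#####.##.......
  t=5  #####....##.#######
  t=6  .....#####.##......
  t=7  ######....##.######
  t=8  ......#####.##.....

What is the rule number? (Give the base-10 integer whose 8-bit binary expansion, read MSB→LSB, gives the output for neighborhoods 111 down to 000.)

  nb ###: next=.  (t=0,i=3, bit7=0)
  nb ##.: next=.  (t=0,i=6, bit6=0)
  nb #.#: next=#  (t=0,i=1, bit5=1)
  nb #..: next=#  (t=0,i=10, bit4=1)
  nb .##: next=#  (t=0,i=2, bit3=1)
  nb .#.: next=#  (t=0,i=0, bit2=1)
  nb ..#: next=#  (t=0,i=11, bit1=1)
  nb ...: next=#  (t=1,i=4, bit0=1)
  bits 00111111 = 63

63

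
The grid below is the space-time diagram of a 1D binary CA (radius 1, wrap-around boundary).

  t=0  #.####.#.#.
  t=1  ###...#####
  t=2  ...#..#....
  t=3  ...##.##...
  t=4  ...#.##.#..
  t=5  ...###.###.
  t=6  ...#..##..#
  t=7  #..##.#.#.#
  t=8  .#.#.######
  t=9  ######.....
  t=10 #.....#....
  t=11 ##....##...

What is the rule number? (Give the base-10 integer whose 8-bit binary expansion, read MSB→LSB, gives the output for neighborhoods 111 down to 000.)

60

  ###|.  b7=0 t=0,i=3
  ##.|.  b6=0 t=0,i=5
  #.#|#  b5=1 t=0,i=1
  #..|#  b4=1 t=1,i=3
  .##|#  b3=1 t=0,i=2
  .#.|#  b2=1 t=0,i=0
  ..#|.  b1=0 t=1,i=5
  ...|.  b0=0 t=1,i=4
  bits 00111100 = 60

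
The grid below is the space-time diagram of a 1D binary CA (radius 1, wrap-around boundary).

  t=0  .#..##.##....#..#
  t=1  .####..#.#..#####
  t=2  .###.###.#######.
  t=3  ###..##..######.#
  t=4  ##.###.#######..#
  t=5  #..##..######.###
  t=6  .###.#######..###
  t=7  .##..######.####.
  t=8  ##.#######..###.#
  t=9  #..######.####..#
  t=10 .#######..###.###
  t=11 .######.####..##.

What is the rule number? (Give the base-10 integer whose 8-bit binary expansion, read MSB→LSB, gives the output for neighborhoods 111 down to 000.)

  [7] ### => #  t=1,i=2
  [6] ##. => .  t=0,i=5
  [5] #.# => .  t=0,i=0
  [4] #.. => #  t=0,i=2
  [3] .## => #  t=0,i=4
  [2] .#. => #  t=0,i=1
  [1] ..# => #  t=0,i=3
  [0] ... => .  t=0,i=10
  bits 10011110 = 158

158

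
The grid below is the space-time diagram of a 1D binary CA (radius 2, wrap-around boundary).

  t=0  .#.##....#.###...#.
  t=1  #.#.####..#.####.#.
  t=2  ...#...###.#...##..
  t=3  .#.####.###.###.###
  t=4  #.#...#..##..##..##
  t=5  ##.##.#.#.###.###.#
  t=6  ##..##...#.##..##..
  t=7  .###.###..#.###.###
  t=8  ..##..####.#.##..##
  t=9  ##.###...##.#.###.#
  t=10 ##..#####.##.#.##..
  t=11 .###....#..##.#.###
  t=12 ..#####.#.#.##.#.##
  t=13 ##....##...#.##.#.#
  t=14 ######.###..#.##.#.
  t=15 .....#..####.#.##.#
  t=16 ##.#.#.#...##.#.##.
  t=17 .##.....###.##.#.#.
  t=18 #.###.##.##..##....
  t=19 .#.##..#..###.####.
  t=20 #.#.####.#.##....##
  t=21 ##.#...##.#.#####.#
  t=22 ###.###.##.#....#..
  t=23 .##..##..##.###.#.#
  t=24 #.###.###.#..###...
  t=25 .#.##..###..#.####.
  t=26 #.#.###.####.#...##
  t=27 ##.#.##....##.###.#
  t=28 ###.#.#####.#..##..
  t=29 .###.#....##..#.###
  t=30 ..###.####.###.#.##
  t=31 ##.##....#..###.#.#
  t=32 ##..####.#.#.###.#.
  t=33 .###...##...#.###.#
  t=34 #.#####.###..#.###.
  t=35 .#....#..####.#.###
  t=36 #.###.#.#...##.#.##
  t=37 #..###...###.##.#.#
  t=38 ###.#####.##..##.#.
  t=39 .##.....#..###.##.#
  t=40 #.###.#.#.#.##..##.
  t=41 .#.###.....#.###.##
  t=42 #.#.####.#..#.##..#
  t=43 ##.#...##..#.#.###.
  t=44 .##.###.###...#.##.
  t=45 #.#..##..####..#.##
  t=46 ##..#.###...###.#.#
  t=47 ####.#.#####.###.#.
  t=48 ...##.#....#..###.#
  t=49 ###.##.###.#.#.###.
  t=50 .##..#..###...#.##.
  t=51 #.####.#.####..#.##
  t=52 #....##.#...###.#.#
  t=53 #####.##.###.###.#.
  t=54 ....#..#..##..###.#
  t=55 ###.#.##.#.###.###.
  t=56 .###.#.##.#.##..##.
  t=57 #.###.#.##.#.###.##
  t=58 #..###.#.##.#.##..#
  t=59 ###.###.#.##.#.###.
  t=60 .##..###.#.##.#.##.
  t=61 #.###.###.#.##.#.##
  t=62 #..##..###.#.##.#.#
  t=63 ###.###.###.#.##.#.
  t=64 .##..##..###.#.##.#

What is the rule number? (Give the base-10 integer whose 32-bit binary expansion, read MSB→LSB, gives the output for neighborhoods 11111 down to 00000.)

  ##### -> .   bit 31 = 0  t=10,i=6
  ####. -> .   bit 30 = 0  t=1,i=6
  ###.# -> #   bit 29 = 1  t=1,i=15
  ###.. -> #   bit 28 = 1  t=0,i=13
  ##.## -> .   bit 27 = 0  t=3,i=7
  ##.#. -> #   bit 26 = 1  t=1,i=16
  ##..# -> #   bit 25 = 1  t=1,i=8
  ##... -> #   bit 24 = 1  t=0,i=5
  #.### -> .   bit 23 = 0  t=0,i=11
  #.##. -> .   bit 22 = 0  t=0,i=3
  #.#.# -> .   bit 21 = 0  t=1,i=0
  #.#.. -> .   bit 20 = 0  t=2,i=11
  #..## -> #   bit 19 = 1  t=4,i=8
  #..#. -> #   bit 18 = 1  t=0,i=0
  #...# -> #   bit 17 = 1  t=0,i=15
  #.... -> #   bit 16 = 1  t=0,i=6
  .#### -> .   bit 15 = 0  t=1,i=5
  .###. -> #   bit 14 = 1  t=0,i=12
  .##.# -> #   bit 13 = 1  t=5,i=4
  .##.. -> #   bit 12 = 1  t=0,i=4
  .#.## -> #   bit 11 = 1  t=0,i=2
  .#.#. -> .   bit 10 = 0  t=1,i=1
  .#..# -> .   bit 9 = 0  t=0,i=18
  .#... -> #   bit 8 = 1  t=2,i=4
  ..### -> .   bit 7 = 0  t=2,i=7
  ..##. -> .   bit 6 = 0  t=2,i=15
  ..#.# -> .   bit 5 = 0  t=0,i=1
  ..#.. -> #   bit 4 = 1  t=0,i=17
  ...## -> #   bit 3 = 1  t=2,i=6
  ...#. -> .   bit 2 = 0  t=0,i=8
  ....# -> #   bit 1 = 1  t=0,i=7
  ..... -> .   bit 0 = 0  t=2,i=0
  bits 00110111000011110111100100011010 = 923760922

923760922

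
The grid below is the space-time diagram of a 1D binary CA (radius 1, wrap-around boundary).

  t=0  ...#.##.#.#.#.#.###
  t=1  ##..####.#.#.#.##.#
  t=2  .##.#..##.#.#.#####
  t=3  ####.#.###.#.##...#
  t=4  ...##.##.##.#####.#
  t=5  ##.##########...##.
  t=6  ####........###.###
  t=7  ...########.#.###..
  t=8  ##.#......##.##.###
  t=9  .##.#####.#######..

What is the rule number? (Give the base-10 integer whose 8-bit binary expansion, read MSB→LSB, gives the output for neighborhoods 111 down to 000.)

121

  ###|.  b7=0 t=0,i=17
  ##.|#  b6=1 t=0,i=6
  #.#|#  b5=1 t=0,i=4
  #..|#  b4=1 t=0,i=0
  .##|#  b3=1 t=0,i=5
  .#.|.  b2=0 t=0,i=3
  ..#|.  b1=0 t=0,i=2
  ...|#  b0=1 t=0,i=1
  bits 01111001 = 121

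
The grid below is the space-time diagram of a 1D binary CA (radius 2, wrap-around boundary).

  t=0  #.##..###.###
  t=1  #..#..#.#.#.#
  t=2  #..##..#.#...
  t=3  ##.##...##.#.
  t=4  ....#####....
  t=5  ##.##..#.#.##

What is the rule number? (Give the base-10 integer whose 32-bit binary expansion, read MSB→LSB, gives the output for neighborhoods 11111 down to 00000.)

1636964057

  [31] ##### => .  t=4,i=6
  [30] ####. => #  t=0,i=12
  [29] ###.# => #  t=0,i=0
  [28] ###.. => .  t=4,i=8
  [27] ##.## => .  t=0,i=1
  [26] ##.#. => .  t=3,i=10
  [25] ##..# => .  t=0,i=4
  [24] ##... => #  t=3,i=5
  [23] #.### => #  t=0,i=10
  [22] #.##. => .  t=0,i=2
  [21] #.#.# => .  t=1,i=8
  [20] #.#.. => #  t=2,i=9
  [19] #..## => .  t=0,i=5
  [18] #..#. => .  t=1,i=2
  [17] #...# => #  t=2,i=11
  [16] #.... => .  t=4,i=10
  [15] .#### => .  t=0,i=11
  [14] .###. => .  t=0,i=7
  [13] .##.# => .  t=3,i=1
  [12] .##.. => #  t=0,i=3
  [11] .#.## => .  t=1,i=11
  [10] .#.#. => #  t=1,i=7
  [9] .#..# => #  t=1,i=4
  [8] .#... => .  t=2,i=10
  [7] ..### => #  t=0,i=6
  [6] ..##. => #  t=2,i=3
  [5] ..#.# => .  t=1,i=6
  [4] ..#.. => #  t=1,i=3
  [3] ...## => #  t=3,i=7
  [2] ...#. => .  t=2,i=12
  [1] ....# => .  t=4,i=2
  [0] ..... => #  t=4,i=0
  bits 01100001100100100001011011011001 = 1636964057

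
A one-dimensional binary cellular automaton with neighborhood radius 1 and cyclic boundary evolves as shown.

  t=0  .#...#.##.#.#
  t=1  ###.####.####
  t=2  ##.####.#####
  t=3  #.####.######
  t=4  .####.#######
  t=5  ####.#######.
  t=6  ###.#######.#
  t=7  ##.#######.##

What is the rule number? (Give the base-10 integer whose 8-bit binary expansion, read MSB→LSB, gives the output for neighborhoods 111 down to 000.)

  nb ###: next=#  (t=1,i=0, bit7=1)
  nb ##.: next=.  (t=0,i=8, bit6=0)
  nb #.#: next=#  (t=0,i=0, bit5=1)
  nb #..: next=#  (t=0,i=2, bit4=1)
  nb .##: next=#  (t=0,i=7, bit3=1)
  nb .#.: next=#  (t=0,i=1, bit2=1)
  nb ..#: next=#  (t=0,i=4, bit1=1)
  nb ...: next=.  (t=0,i=3, bit0=0)
  bits 10111110 = 190

190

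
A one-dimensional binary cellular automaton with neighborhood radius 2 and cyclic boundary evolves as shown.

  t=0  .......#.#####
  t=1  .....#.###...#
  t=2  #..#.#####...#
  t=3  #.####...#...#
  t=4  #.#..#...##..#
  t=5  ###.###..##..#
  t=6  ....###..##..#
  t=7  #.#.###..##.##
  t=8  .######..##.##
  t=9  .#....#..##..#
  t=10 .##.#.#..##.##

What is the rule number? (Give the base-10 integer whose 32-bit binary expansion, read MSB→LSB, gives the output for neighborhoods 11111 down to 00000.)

347372018

  nb #####: next=.  (t=0,i=11, bit31=0)
  nb ####.: next=.  (t=0,i=12, bit30=0)
  nb ###.#: next=.  (t=5,i=2, bit29=0)
  nb ###..: next=#  (t=0,i=13, bit28=1)
  nb ##.##: next=.  (t=3,i=1, bit27=0)
  nb ##.#.: next=#  (t=4,i=1, bit26=1)
  nb ##..#: next=.  (t=2,i=1, bit25=0)
  nb ##...: next=.  (t=0,i=0, bit24=0)
  nb #.###: next=#  (t=0,i=9, bit23=1)
  nb #.##.: next=.  (t=8,i=12, bit22=0)
  nb #.#.#: next=#  (t=7,i=2, bit21=1)
  nb #.#..: next=#  (t=4,i=2, bit20=1)
  nb #..##: next=.  (t=4,i=12, bit19=0)
  nb #..#.: next=#  (t=2,i=2, bit18=1)
  nb #...#: next=.  (t=1,i=11, bit17=0)
  nb #....: next=.  (t=0,i=1, bit16=0)
  nb .####: next=.  (t=0,i=10, bit15=0)
  nb .###.: next=#  (t=1,i=8, bit14=1)
  nb .##.#: next=#  (t=3,i=0, bit13=1)
  nb .##..: next=#  (t=2,i=0, bit12=1)
  nb .#.##: next=#  (t=0,i=8, bit11=1)
  nb .#.#.: next=.  (t=9,i=0, bit10=0)
  nb .#..#: next=.  (t=4,i=3, bit9=0)
  nb .#...: next=#  (t=1,i=0, bit8=1)
  nb ..###: next=#  (t=5,i=13, bit7=1)
  nb ..##.: next=#  (t=2,i=13, bit6=1)
  nb ..#.#: next=#  (t=0,i=7, bit5=1)
  nb ..#..: next=#  (t=1,i=13, bit4=1)
  nb ...##: next=.  (t=2,i=12, bit3=0)
  nb ...#.: next=.  (t=0,i=6, bit2=0)
  nb ....#: next=#  (t=0,i=5, bit1=1)
  nb .....: next=.  (t=0,i=2, bit0=0)
  bits 00010100101101000111100111110010 = 347372018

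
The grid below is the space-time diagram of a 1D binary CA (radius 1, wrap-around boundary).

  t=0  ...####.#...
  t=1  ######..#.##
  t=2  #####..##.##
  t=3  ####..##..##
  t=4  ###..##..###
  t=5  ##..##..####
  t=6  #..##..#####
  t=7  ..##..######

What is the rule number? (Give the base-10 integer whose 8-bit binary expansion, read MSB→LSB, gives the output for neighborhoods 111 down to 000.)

  nb ###: next=#  (t=0,i=4, bit7=1)
  nb ##.: next=.  (t=0,i=6, bit6=0)
  nb #.#: next=.  (t=0,i=7, bit5=0)
  nb #..: next=.  (t=0,i=9, bit4=0)
  nb .##: next=#  (t=0,i=3, bit3=1)
  nb .#.: next=#  (t=0,i=8, bit2=1)
  nb ..#: next=#  (t=0,i=2, bit1=1)
  nb ...: next=#  (t=0,i=0, bit0=1)
  bits 10001111 = 143

143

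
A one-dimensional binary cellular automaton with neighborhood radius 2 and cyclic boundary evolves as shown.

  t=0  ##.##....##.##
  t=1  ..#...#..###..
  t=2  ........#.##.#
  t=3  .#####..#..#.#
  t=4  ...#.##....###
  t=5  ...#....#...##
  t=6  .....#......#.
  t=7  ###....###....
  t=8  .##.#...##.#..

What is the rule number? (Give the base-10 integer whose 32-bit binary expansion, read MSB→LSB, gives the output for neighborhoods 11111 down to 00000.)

2587452513

  nb #####: next=#  (t=3,i=3, bit31=1)
  nb ####.: next=.  (t=0,i=0, bit30=0)
  nb ###.#: next=.  (t=0,i=1, bit29=0)
  nb ###..: next=#  (t=1,i=11, bit28=1)
  nb ##.##: next=#  (t=0,i=2, bit27=1)
  nb ##.#.: next=.  (t=2,i=12, bit26=0)
  nb ##..#: next=#  (t=3,i=6, bit25=1)
  nb ##...: next=.  (t=0,i=5, bit24=0)
  nb #.###: next=.  (t=0,i=12, bit23=0)
  nb #.##.: next=.  (t=0,i=3, bit22=0)
  nb #.#.#: next=#  (t=3,i=13, bit21=1)
  nb #.#..: next=#  (t=2,i=13, bit20=1)
  nb #..##: next=#  (t=1,i=8, bit19=1)
  nb #..#.: next=.  (t=3,i=7, bit18=0)
  nb #...#: next=.  (t=1,i=4, bit17=0)
  nb #....: next=#  (t=0,i=6, bit16=1)
  nb .####: next=.  (t=0,i=13, bit15=0)
  nb .###.: next=#  (t=1,i=10, bit14=1)
  nb .##.#: next=#  (t=0,i=10, bit13=1)
  nb .##..: next=.  (t=0,i=4, bit12=0)
  nb .#.##: next=.  (t=2,i=9, bit11=0)
  nb .#.#.: next=#  (t=3,i=12, bit10=1)
  nb .#..#: next=.  (t=1,i=7, bit9=0)
  nb .#...: next=.  (t=1,i=3, bit8=0)
  nb ..###: next=.  (t=1,i=9, bit7=0)
  nb ..##.: next=#  (t=0,i=9, bit6=1)
  nb ..#.#: next=#  (t=2,i=8, bit5=1)
  nb ..#..: next=.  (t=1,i=2, bit4=0)
  nb ...##: next=.  (t=0,i=8, bit3=0)
  nb ...#.: next=.  (t=1,i=1, bit2=0)
  nb ....#: next=.  (t=0,i=7, bit1=0)
  nb .....: next=#  (t=2,i=2, bit0=1)
  bits 10011010001110010110010001100001 = 2587452513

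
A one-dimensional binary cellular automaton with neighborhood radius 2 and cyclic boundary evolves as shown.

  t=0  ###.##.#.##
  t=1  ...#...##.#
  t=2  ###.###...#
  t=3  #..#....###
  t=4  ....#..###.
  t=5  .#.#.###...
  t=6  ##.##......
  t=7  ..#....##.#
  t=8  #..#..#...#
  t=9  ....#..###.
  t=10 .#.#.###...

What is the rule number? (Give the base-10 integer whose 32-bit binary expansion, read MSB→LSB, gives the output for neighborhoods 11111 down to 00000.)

  [31] ##### => .  t=0,i=0
  [30] ####. => .  t=0,i=1
  [29] ###.# => .  t=0,i=2
  [28] ###.. => .  t=2,i=6
  [27] ##.## => #  t=0,i=3
  [26] ##.#. => .  t=0,i=6
  [25] ##..# => .  t=3,i=1
  [24] ##... => .  t=2,i=7
  [23] #.### => .  t=0,i=9
  [22] #.##. => .  t=0,i=4
  [21] #.#.# => #  t=0,i=7
  [20] #.#.. => #  t=1,i=10
  [19] #..## => #  t=4,i=6
  [18] #..#. => .  t=3,i=2
  [17] #...# => #  t=1,i=1
  [16] #.... => .  t=3,i=5
  [15] .#### => #  t=0,i=10
  [14] .###. => .  t=2,i=5
  [13] .##.# => .  t=0,i=5
  [12] .##.. => .  t=6,i=4
  [11] .#.## => #  t=0,i=8
  [10] .#.#. => .  t=5,i=2
  [9] .#..# => #  t=4,i=5
  [8] .#... => #  t=1,i=0
  [7] ..### => #  t=2,i=10
  [6] ..##. => .  t=1,i=7
  [5] ..#.# => #  t=5,i=1
  [4] ..#.. => .  t=1,i=3
  [3] ...## => #  t=1,i=6
  [2] ...#. => #  t=1,i=2
  [1] ....# => .  t=3,i=6
  [0] ..... => #  t=4,i=1
  bits 00001000001110101000101110101101 = 138054573

138054573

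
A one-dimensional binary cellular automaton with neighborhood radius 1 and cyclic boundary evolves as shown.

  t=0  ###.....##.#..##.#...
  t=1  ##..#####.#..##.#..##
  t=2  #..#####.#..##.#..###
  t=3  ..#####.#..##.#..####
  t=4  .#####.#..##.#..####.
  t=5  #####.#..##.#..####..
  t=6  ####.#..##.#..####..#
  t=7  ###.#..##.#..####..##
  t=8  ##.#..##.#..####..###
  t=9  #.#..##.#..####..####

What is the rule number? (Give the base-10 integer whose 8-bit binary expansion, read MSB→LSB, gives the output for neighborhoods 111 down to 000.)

  ### -> #   bit 7 = 1  t=0,i=1
  ##. -> .   bit 6 = 0  t=0,i=2
  #.# -> #   bit 5 = 1  t=0,i=10
  #.. -> .   bit 4 = 0  t=0,i=3
  .## -> #   bit 3 = 1  t=0,i=0
  .#. -> .   bit 2 = 0  t=0,i=11
  ..# -> #   bit 1 = 1  t=0,i=7
  ... -> #   bit 0 = 1  t=0,i=4
  bits 10101011 = 171

171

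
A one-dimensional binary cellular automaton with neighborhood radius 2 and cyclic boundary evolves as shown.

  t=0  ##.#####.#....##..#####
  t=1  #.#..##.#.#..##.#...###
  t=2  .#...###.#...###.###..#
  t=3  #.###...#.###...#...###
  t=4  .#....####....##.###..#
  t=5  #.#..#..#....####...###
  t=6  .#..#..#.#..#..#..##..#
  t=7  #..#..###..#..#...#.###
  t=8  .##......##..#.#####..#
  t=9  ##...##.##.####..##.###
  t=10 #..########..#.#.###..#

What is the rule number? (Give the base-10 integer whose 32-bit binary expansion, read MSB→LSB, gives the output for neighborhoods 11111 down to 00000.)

  #####|#  b31=1 t=0,i=5
  ####.|#  b30=1 t=0,i=0
  ###.#|.  b29=0 t=0,i=1
  ###..|.  b28=0 t=2,i=19
  ##.##|#  b27=1 t=0,i=2
  ##.#.|#  b26=1 t=0,i=8
  ##..#|#  b25=1 t=0,i=16
  ##...|.  b24=0 t=3,i=5
  #.###|.  b23=0 t=0,i=3
  #.##.|#  b22=1 t=8,i=1
  #.#.#|.  b21=0 t=1,i=8
  #.#..|.  b20=0 t=0,i=9
  #..##|.  b19=0 t=0,i=17
  #..#.|#  b18=1 t=2,i=21
  #...#|#  b17=1 t=1,i=18
  #....|.  b16=0 t=0,i=11
  .####|.  b15=0 t=0,i=4
  .###.|.  b14=0 t=2,i=6
  .##.#|#  b13=1 t=1,i=6
  .##..|.  b12=0 t=0,i=15
  .#.##|#  b11=1 t=3,i=9
  .#.#.|#  b10=1 t=1,i=9
  .#..#|.  b9=0 t=1,i=3
  .#...|#  b8=1 t=0,i=10
  ..###|.  b7=0 t=0,i=18
  ..##.|#  b6=1 t=0,i=14
  ..#.#|#  b5=1 t=2,i=22
  ..#..|.  b4=0 t=3,i=16
  ...##|#  b3=1 t=0,i=13
  ...#.|#  b2=1 t=3,i=7
  ....#|.  b1=0 t=0,i=12
  .....|#  b0=1 t=8,i=5
  bits 11001110010001100010110101101101 = 3460705645

3460705645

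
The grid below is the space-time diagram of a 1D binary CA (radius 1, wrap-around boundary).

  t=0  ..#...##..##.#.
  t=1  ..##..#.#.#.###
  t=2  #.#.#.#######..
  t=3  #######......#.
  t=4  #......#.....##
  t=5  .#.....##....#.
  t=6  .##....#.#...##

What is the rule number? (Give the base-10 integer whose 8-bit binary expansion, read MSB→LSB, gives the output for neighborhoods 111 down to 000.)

  ### -> .   bit 7 = 0  t=1,i=13
  ##. -> .   bit 6 = 0  t=0,i=7
  #.# -> #   bit 5 = 1  t=0,i=12
  #.. -> #   bit 4 = 1  t=0,i=3
  .## -> #   bit 3 = 1  t=0,i=6
  .#. -> #   bit 2 = 1  t=0,i=2
  ..# -> .   bit 1 = 0  t=0,i=1
  ... -> .   bit 0 = 0  t=0,i=0
  bits 00111100 = 60

60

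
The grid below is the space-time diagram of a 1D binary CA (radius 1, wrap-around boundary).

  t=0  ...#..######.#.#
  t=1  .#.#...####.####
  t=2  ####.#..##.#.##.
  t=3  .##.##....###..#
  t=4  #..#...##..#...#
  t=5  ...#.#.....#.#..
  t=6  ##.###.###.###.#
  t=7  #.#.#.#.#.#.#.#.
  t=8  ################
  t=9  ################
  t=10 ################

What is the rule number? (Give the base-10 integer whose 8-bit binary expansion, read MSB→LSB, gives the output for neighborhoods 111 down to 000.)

  nb ###: next=#  (t=0,i=7, bit7=1)
  nb ##.: next=.  (t=0,i=11, bit6=0)
  nb #.#: next=#  (t=0,i=12, bit5=1)
  nb #..: next=.  (t=0,i=0, bit4=0)
  nb .##: next=.  (t=0,i=6, bit3=0)
  nb .#.: next=#  (t=0,i=3, bit2=1)
  nb ..#: next=.  (t=0,i=2, bit1=0)
  nb ...: next=#  (t=0,i=1, bit0=1)
  bits 10100101 = 165

165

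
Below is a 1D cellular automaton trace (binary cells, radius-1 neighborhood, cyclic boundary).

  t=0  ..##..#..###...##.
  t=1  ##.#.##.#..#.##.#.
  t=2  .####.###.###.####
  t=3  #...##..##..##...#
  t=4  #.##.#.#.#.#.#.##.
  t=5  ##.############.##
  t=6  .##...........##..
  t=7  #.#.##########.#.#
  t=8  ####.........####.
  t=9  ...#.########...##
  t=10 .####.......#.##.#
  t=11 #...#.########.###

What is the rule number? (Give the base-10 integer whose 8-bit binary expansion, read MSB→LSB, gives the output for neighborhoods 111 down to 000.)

  ###|.  b7=0 t=0,i=10
  ##.|#  b6=1 t=0,i=3
  #.#|#  b5=1 t=1,i=2
  #..|.  b4=0 t=0,i=4
  .##|.  b3=0 t=0,i=2
  .#.|#  b2=1 t=0,i=6
  ..#|#  b1=1 t=0,i=1
  ...|#  b0=1 t=0,i=0
  bits 01100111 = 103

103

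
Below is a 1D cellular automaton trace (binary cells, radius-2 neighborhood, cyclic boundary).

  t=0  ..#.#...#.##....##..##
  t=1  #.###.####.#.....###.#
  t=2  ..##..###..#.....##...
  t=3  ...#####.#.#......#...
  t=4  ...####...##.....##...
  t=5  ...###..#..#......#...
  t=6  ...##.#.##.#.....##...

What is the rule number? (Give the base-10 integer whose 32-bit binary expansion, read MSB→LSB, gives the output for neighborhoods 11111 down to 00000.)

3264929460

  nb #####: next=#  (t=3,i=5, bit31=1)
  nb ####.: next=#  (t=1,i=8, bit30=1)
  nb ###.#: next=.  (t=1,i=4, bit29=0)
  nb ###..: next=.  (t=2,i=8, bit28=0)
  nb ##.##: next=.  (t=1,i=1, bit27=0)
  nb ##.#.: next=.  (t=1,i=10, bit26=0)
  nb ##..#: next=#  (t=0,i=0, bit25=1)
  nb ##...: next=.  (t=0,i=12, bit24=0)
  nb #.###: next=#  (t=1,i=2, bit23=1)
  nb #.##.: next=.  (t=0,i=10, bit22=0)
  nb #.#.#: next=.  (t=3,i=9, bit21=0)
  nb #.#..: next=#  (t=0,i=4, bit20=1)
  nb #..##: next=#  (t=0,i=19, bit19=1)
  nb #..#.: next=.  (t=0,i=1, bit18=0)
  nb #...#: next=#  (t=0,i=6, bit17=1)
  nb #....: next=.  (t=0,i=13, bit16=0)
  nb .####: next=#  (t=1,i=7, bit15=1)
  nb .###.: next=#  (t=1,i=3, bit14=1)
  nb .##.#: next=.  (t=1,i=0, bit13=0)
  nb .##..: next=#  (t=0,i=11, bit12=1)
  nb .#.##: next=#  (t=0,i=9, bit11=1)
  nb .#.#.: next=#  (t=0,i=3, bit10=1)
  nb .#..#: next=#  (t=5,i=9, bit9=1)
  nb .#...: next=.  (t=0,i=5, bit8=0)
  nb ..###: next=#  (t=1,i=17, bit7=1)
  nb ..##.: next=.  (t=0,i=16, bit6=0)
  nb ..#.#: next=#  (t=0,i=2, bit5=1)
  nb ..#..: next=#  (t=2,i=11, bit4=1)
  nb ...##: next=.  (t=0,i=15, bit3=0)
  nb ...#.: next=#  (t=0,i=7, bit2=1)
  nb ....#: next=.  (t=0,i=14, bit1=0)
  nb .....: next=.  (t=1,i=14, bit0=0)
  bits 11000010100110101101111010110100 = 3264929460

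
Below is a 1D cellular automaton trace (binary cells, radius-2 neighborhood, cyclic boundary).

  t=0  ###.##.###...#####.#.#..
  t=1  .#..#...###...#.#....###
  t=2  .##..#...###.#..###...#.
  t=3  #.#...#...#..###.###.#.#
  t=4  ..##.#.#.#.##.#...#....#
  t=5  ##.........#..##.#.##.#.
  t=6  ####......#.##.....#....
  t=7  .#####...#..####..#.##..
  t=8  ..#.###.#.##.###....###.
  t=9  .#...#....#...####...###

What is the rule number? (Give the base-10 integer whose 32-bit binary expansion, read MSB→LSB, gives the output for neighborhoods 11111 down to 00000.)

1364841220

  ##### -> .   bit 31 = 0  t=0,i=15
  ####. -> #   bit 30 = 1  t=0,i=16
  ###.# -> .   bit 29 = 0  t=0,i=2
  ###.. -> #   bit 28 = 1  t=0,i=9
  ##.## -> .   bit 27 = 0  t=0,i=3
  ##.#. -> .   bit 26 = 0  t=0,i=18
  ##..# -> .   bit 25 = 0  t=2,i=3
  ##... -> #   bit 24 = 1  t=0,i=10
  #.### -> .   bit 23 = 0  t=0,i=7
  #.##. -> #   bit 22 = 1  t=0,i=4
  #.#.# -> .   bit 21 = 0  t=0,i=19
  #.#.. -> #   bit 20 = 1  t=0,i=21
  #..## -> #   bit 19 = 1  t=0,i=23
  #..#. -> .   bit 18 = 0  t=1,i=3
  #...# -> .   bit 17 = 0  t=0,i=11
  #.... -> #   bit 16 = 1  t=1,i=18
  .#### -> #   bit 15 = 1  t=0,i=14
  .###. -> #   bit 14 = 1  t=0,i=1
  .##.# -> .   bit 13 = 0  t=0,i=5
  .##.. -> #   bit 12 = 1  t=2,i=2
  .#.## -> .   bit 11 = 0  t=3,i=22
  .#.#. -> .   bit 10 = 0  t=0,i=20
  .#..# -> #   bit 9 = 1  t=0,i=22
  .#... -> #   bit 8 = 1  t=1,i=5
  ..### -> .   bit 7 = 0  t=0,i=0
  ..##. -> .   bit 6 = 0  t=2,i=1
  ..#.# -> .   bit 5 = 0  t=1,i=14
  ..#.. -> .   bit 4 = 0  t=1,i=4
  ...## -> .   bit 3 = 0  t=0,i=12
  ...#. -> #   bit 2 = 1  t=1,i=13
  ....# -> .   bit 1 = 0  t=1,i=19
  ..... -> .   bit 0 = 0  t=5,i=4
  bits 01010001010110011101001100000100 = 1364841220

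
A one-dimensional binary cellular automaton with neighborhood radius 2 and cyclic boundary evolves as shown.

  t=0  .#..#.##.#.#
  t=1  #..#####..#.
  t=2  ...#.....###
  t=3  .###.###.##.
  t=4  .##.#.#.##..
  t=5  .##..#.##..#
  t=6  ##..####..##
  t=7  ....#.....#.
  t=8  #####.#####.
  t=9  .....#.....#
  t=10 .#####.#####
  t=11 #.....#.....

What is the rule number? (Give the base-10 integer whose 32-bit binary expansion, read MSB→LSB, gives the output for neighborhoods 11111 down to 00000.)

  nb #####: next=.  (t=1,i=5, bit31=0)
  nb ####.: next=.  (t=1,i=6, bit30=0)
  nb ###.#: next=.  (t=3,i=3, bit29=0)
  nb ###..: next=.  (t=1,i=7, bit28=0)
  nb ##.##: next=#  (t=3,i=4, bit27=1)
  nb ##.#.: next=.  (t=0,i=8, bit26=0)
  nb ##..#: next=.  (t=1,i=8, bit25=0)
  nb ##...: next=.  (t=2,i=0, bit24=0)
  nb #.###: next=.  (t=3,i=5, bit23=0)
  nb #.##.: next=#  (t=0,i=6, bit22=1)
  nb #.#.#: next=.  (t=0,i=9, bit21=0)
  nb #.#..: next=.  (t=0,i=1, bit20=0)
  nb #..##: next=.  (t=1,i=2, bit19=0)
  nb #..#.: next=#  (t=0,i=3, bit18=1)
  nb #...#: next=#  (t=2,i=1, bit17=1)
  nb #....: next=#  (t=2,i=5, bit16=1)
  nb .####: next=.  (t=1,i=4, bit15=0)
  nb .###.: next=#  (t=2,i=10, bit14=1)
  nb .##.#: next=#  (t=0,i=7, bit13=1)
  nb .##..: next=.  (t=3,i=10, bit12=0)
  nb .#.##: next=#  (t=0,i=5, bit11=1)
  nb .#.#.: next=#  (t=0,i=0, bit10=1)
  nb .#..#: next=.  (t=0,i=2, bit9=0)
  nb .#...: next=.  (t=2,i=4, bit8=0)
  nb ..###: next=#  (t=1,i=3, bit7=1)
  nb ..##.: next=#  (t=4,i=1, bit6=1)
  nb ..#.#: next=#  (t=0,i=4, bit5=1)
  nb ..#..: next=#  (t=2,i=3, bit4=1)
  nb ...##: next=.  (t=2,i=8, bit3=0)
  nb ...#.: next=#  (t=2,i=2, bit2=1)
  nb ....#: next=#  (t=2,i=7, bit1=1)
  nb .....: next=#  (t=2,i=6, bit0=1)
  bits 00001000010001110110110011110111 = 138898679

138898679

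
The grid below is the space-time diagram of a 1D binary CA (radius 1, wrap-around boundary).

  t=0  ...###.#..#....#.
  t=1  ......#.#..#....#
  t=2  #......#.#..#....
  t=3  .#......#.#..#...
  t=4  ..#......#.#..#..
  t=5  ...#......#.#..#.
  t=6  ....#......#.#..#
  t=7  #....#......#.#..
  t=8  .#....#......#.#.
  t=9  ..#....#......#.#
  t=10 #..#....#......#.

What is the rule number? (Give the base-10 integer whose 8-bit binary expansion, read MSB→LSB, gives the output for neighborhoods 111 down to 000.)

  [7] ### => .  t=0,i=4
  [6] ##. => .  t=0,i=5
  [5] #.# => #  t=0,i=6
  [4] #.. => #  t=0,i=8
  [3] .## => .  t=0,i=3
  [2] .#. => .  t=0,i=7
  [1] ..# => .  t=0,i=2
  [0] ... => .  t=0,i=0
  bits 00110000 = 48

48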